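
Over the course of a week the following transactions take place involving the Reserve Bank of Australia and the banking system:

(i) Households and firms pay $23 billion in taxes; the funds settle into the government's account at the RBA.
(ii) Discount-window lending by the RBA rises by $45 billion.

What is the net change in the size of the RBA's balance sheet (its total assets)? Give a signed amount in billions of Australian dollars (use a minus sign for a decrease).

RBA balance sheet:
  Assets:      Loans to banks +$45B
  Liabilities: Bank reserves +$22B, Government deposits +$23B
Change in total RBA assets = +$45 billion.

+$45 billion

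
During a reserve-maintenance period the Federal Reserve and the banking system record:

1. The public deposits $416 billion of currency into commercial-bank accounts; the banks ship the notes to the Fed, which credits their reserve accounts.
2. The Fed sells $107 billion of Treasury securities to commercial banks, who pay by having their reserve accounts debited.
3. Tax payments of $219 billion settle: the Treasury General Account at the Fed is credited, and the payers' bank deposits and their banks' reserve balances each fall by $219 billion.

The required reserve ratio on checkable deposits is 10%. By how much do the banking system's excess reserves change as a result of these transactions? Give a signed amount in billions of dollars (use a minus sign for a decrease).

Currency deposit $416 billion: reserves +$416B, deposits +$416B.
OMO sale (to banks) $107 billion: reserves −$107B, deposits 0.
Government account inflow $219 billion: reserves −$219B, deposits −$219B.
Totals: Δreserves = +$90B, Δdeposits = +$197B.
Δrequired reserves = 10% × +$197B = +$19.7B.
Δexcess reserves = Δreserves − Δrequired = +$90B − (+$19.7B) = +$70.3 billion.

+$70.3 billion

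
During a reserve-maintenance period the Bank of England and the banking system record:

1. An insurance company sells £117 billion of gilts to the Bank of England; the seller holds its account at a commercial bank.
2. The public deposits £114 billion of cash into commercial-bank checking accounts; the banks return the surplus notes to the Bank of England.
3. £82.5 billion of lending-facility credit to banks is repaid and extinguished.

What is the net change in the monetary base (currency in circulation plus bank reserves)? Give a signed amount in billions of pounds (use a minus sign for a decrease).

+£34.5 billion

Asset purchase (from non-banks) £117 billion: Bank of England balance sheet expands → +£117B.
Currency deposit £114 billion: just a shift between currency and reserves — both are base money → 0.
Discount-window repayment £82.5 billion: Bank of England balance sheet contracts → −£82.5B.
Net: 117 + 0 − 82.5 = +£34.5 billion.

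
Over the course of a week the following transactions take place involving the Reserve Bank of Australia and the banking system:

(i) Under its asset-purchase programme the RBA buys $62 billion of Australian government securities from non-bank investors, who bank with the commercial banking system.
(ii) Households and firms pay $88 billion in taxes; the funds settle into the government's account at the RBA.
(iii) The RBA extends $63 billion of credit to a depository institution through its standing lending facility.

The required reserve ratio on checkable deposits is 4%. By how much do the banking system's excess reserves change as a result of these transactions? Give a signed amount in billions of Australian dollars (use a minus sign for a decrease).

Asset purchase (from non-banks) $62 billion: reserves +$62B, deposits +$62B.
Government account inflow $88 billion: reserves −$88B, deposits −$88B.
Discount-window loan $63 billion: reserves +$63B, deposits 0.
Totals: Δreserves = +$37B, Δdeposits = −$26B.
Δrequired reserves = 4% × −$26B = −$1.04B.
Δexcess reserves = Δreserves − Δrequired = +$37B − (−$1.04B) = +$38.04 billion.

+$38.04 billion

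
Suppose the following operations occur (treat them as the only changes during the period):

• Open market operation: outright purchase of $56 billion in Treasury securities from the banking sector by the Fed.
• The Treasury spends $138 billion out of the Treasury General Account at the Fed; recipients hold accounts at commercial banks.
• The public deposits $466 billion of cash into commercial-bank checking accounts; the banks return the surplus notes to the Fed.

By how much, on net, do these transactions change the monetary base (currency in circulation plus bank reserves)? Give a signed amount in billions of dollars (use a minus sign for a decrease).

OMO purchase (from banks) $56 billion: Fed balance sheet expands → +$56B.
Government spending $138 billion: a non-base liability converts back to reserves → +$138B.
Currency deposit $466 billion: just a shift between currency and reserves — both are base money → 0.
Net: 56 + 138 + 0 = +$194 billion.

+$194 billion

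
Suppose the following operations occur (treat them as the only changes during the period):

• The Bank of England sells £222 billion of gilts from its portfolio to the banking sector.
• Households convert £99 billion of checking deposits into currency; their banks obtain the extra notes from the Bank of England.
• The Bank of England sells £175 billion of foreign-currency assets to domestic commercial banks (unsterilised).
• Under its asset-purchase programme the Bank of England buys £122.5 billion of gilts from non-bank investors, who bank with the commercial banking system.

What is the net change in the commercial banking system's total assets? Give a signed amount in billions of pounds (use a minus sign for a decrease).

OMO sale (to banks) £222 billion: just an asset swap on bank balance sheets → 0.
Currency withdrawal £99 billion: bank balance sheets shrink → −£99B.
FX sale £175 billion: just an asset swap on bank balance sheets → 0.
Asset purchase (from non-banks) £122.5 billion: bank balance sheets expand → +£122.5B.
Net: 0 − 99 + 0 + 122.5 = +£23.5 billion.

+£23.5 billion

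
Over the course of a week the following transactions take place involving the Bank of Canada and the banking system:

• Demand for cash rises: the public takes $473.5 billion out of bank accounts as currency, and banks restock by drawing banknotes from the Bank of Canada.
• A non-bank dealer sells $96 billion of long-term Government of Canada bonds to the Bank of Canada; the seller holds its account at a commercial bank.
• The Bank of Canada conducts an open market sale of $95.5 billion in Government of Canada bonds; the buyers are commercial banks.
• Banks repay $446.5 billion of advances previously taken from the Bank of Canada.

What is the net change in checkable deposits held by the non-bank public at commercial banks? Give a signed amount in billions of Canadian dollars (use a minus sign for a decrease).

Bank of Canada balance sheet:
  Assets:      Securities +$0.5B, Loans to banks −$446.5B
  Liabilities: Bank reserves −$919.5B, Currency in circulation +$473.5B
Commercial banking system:
  Assets:      Reserves at CB −$919.5B, Securities +$95.5B
  Liabilities: Checkable deposits −$377.5B, Borrowings from CB −$446.5B
So the change in checkable deposits held by the non-bank public at commercial banks is -$377.5 billion.

-$377.5 billion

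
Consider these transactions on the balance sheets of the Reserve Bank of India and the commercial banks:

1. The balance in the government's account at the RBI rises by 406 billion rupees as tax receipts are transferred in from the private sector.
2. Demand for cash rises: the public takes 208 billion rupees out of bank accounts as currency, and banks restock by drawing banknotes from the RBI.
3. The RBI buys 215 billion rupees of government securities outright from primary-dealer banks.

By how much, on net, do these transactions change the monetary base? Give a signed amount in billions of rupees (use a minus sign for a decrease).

Government account inflow 406 billion rupees: reserves shift to a non-base liability → −406B.
Currency withdrawal 208 billion rupees: just a shift between currency and reserves — both are base money → 0.
OMO purchase (from banks) 215 billion rupees: RBI balance sheet expands → +215B.
Net: −406 + 0 + 215 = -191 billion.

-191 billion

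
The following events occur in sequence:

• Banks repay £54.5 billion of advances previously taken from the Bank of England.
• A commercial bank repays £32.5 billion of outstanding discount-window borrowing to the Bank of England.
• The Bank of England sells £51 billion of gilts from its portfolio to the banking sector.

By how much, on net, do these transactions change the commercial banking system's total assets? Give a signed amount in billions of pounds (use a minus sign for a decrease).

Discount-window repayment £54.5 billion: bank balance sheets shrink → −£54.5B.
Discount-window repayment £32.5 billion: bank balance sheets shrink → −£32.5B.
OMO sale (to banks) £51 billion: just an asset swap on bank balance sheets → 0.
Net: −54.5 − 32.5 + 0 = -£87 billion.

-£87 billion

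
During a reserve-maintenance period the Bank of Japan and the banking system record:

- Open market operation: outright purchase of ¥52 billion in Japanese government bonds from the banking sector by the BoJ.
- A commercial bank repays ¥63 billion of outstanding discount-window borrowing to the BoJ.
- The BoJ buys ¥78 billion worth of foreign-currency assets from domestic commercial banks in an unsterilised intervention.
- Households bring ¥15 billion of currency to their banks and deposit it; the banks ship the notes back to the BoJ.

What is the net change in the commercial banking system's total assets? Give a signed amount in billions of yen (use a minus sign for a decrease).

BoJ balance sheet:
  Assets:      Securities +¥52B, Loans to banks −¥63B, Foreign assets +¥78B
  Liabilities: Bank reserves +¥82B, Currency in circulation −¥15B
Commercial banking system:
  Assets:      Reserves at CB +¥82B, Securities −¥52B, Foreign assets −¥78B
  Liabilities: Checkable deposits +¥15B, Borrowings from CB −¥63B
Change in total bank assets = -¥48 billion.

-¥48 billion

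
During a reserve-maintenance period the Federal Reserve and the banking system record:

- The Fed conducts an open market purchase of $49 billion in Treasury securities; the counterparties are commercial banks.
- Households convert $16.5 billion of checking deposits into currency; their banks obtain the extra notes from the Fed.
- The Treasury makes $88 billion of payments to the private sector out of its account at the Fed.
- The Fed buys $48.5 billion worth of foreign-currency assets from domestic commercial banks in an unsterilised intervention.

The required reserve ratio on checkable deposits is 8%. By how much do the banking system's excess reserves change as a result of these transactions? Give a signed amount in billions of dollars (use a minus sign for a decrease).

+$163.28 billion

OMO purchase (from banks) $49 billion: reserves +$49B, deposits 0.
Currency withdrawal $16.5 billion: reserves −$16.5B, deposits −$16.5B.
Government spending $88 billion: reserves +$88B, deposits +$88B.
FX purchase $48.5 billion: reserves +$48.5B, deposits 0.
Totals: Δreserves = +$169B, Δdeposits = +$71.5B.
Δrequired reserves = 8% × +$71.5B = +$5.72B.
Δexcess reserves = Δreserves − Δrequired = +$169B − (+$5.72B) = +$163.28 billion.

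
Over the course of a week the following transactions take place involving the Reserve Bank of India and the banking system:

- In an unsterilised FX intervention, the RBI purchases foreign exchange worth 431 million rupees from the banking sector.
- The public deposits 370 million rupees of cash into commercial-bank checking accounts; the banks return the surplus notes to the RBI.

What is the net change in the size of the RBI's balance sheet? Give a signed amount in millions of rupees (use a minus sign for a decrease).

FX purchase 431 million rupees: an RBI asset is acquired → +431M.
Currency deposit 370 million rupees: only the composition of liabilities changes → 0.
Net: 431 + 0 = +431 million.

+431 million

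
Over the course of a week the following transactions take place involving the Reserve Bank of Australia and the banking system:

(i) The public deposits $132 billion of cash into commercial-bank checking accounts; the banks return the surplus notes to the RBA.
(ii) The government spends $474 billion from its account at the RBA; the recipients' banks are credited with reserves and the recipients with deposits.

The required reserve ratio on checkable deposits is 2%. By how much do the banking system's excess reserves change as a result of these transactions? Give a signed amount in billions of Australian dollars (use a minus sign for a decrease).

Currency deposit $132 billion: reserves +$132B, deposits +$132B.
Government spending $474 billion: reserves +$474B, deposits +$474B.
Totals: Δreserves = +$606B, Δdeposits = +$606B.
Δrequired reserves = 2% × +$606B = +$12.12B.
Δexcess reserves = Δreserves − Δrequired = +$606B − (+$12.12B) = +$593.88 billion.

+$593.88 billion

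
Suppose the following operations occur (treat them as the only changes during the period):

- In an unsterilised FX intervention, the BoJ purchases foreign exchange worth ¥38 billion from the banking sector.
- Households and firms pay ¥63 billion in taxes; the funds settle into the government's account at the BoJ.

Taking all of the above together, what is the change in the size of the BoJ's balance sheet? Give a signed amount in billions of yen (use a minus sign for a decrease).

FX purchase ¥38 billion: a BoJ asset is acquired → +¥38B.
Government account inflow ¥63 billion: only the composition of liabilities changes → 0.
Net: 38 + 0 = +¥38 billion.

+¥38 billion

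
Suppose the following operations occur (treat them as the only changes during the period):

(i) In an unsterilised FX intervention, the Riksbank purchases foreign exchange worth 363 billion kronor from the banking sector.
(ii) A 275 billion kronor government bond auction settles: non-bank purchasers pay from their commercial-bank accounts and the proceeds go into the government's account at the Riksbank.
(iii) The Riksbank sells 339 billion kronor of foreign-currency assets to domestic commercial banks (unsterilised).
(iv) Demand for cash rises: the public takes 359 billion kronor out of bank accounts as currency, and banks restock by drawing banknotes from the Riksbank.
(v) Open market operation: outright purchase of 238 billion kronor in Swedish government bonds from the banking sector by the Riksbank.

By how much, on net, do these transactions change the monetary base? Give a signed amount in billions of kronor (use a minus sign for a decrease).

FX purchase 363 billion kronor: Riksbank balance sheet expands → +363B.
Government account inflow 275 billion kronor: reserves shift to a non-base liability → −275B.
FX sale 339 billion kronor: Riksbank balance sheet contracts → −339B.
Currency withdrawal 359 billion kronor: just a shift between currency and reserves — both are base money → 0.
OMO purchase (from banks) 238 billion kronor: Riksbank balance sheet expands → +238B.
Net: 363 − 275 − 339 + 0 + 238 = -13 billion.

-13 billion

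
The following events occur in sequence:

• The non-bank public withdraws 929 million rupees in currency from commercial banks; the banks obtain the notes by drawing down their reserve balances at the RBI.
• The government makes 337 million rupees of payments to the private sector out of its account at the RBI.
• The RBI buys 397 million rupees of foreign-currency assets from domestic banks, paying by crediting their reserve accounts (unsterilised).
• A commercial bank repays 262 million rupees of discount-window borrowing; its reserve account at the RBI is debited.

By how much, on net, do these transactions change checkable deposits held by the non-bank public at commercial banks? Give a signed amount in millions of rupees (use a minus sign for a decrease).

Currency withdrawal 929 million rupees: non-bank counterparties' bank balances fall → −929M.
Government spending 337 million rupees: non-bank counterparties' bank balances rise → +337M.
FX purchase 397 million rupees: the counterparty is a bank, so public deposits are unchanged → 0.
Discount-window repayment 262 million rupees: the counterparty is a bank, so public deposits are unchanged → 0.
Net: −929 + 337 + 0 + 0 = -592 million.

-592 million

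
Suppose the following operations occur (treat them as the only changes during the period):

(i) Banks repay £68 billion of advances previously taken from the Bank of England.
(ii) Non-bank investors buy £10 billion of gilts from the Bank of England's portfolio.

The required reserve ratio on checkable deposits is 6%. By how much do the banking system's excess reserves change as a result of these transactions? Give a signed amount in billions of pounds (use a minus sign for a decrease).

-£77.4 billion

Discount-window repayment £68 billion: reserves −£68B, deposits 0.
Asset sale (to non-banks) £10 billion: reserves −£10B, deposits −£10B.
Totals: Δreserves = −£78B, Δdeposits = −£10B.
Δrequired reserves = 6% × −£10B = −£0.6B.
Δexcess reserves = Δreserves − Δrequired = −£78B − (−£0.6B) = -£77.4 billion.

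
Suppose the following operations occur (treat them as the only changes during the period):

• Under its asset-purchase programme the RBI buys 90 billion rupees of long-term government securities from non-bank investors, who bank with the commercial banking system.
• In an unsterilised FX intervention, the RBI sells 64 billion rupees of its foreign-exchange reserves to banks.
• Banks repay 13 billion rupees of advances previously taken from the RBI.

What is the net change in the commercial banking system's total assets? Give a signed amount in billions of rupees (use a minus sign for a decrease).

+77 billion

RBI balance sheet:
  Assets:      Securities +90B, Loans to banks −13B, Foreign assets −64B
  Liabilities: Bank reserves +13B
Commercial banking system:
  Assets:      Reserves at CB +13B, Foreign assets +64B
  Liabilities: Checkable deposits +90B, Borrowings from CB −13B
Change in total bank assets = +77 billion.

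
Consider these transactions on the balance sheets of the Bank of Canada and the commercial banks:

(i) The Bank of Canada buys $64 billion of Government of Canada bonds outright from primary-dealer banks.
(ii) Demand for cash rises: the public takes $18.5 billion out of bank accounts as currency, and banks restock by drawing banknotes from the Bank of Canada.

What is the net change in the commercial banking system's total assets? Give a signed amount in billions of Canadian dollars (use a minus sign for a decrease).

OMO purchase (from banks) $64 billion: just an asset swap on bank balance sheets → 0.
Currency withdrawal $18.5 billion: bank balance sheets shrink → −$18.5B.
Net: 0 − 18.5 = -$18.5 billion.

-$18.5 billion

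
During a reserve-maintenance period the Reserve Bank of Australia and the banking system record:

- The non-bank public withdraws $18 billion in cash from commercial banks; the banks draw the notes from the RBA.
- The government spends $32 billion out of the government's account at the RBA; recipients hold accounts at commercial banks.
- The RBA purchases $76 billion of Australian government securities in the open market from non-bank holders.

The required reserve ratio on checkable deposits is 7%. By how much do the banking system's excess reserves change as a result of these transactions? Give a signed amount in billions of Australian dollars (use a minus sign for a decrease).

+$83.7 billion

Currency withdrawal $18 billion: reserves −$18B, deposits −$18B.
Government spending $32 billion: reserves +$32B, deposits +$32B.
Asset purchase (from non-banks) $76 billion: reserves +$76B, deposits +$76B.
Totals: Δreserves = +$90B, Δdeposits = +$90B.
Δrequired reserves = 7% × +$90B = +$6.3B.
Δexcess reserves = Δreserves − Δrequired = +$90B − (+$6.3B) = +$83.7 billion.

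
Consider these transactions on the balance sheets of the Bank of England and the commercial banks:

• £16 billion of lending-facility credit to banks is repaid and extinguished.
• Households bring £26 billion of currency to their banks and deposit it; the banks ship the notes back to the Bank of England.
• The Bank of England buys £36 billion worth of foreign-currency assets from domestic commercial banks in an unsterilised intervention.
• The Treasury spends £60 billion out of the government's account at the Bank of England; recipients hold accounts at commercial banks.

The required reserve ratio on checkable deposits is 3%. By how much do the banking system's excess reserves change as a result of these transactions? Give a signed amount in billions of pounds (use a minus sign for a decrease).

Discount-window repayment £16 billion: reserves −£16B, deposits 0.
Currency deposit £26 billion: reserves +£26B, deposits +£26B.
FX purchase £36 billion: reserves +£36B, deposits 0.
Government spending £60 billion: reserves +£60B, deposits +£60B.
Totals: Δreserves = +£106B, Δdeposits = +£86B.
Δrequired reserves = 3% × +£86B = +£2.58B.
Δexcess reserves = Δreserves − Δrequired = +£106B − (+£2.58B) = +£103.42 billion.

+£103.42 billion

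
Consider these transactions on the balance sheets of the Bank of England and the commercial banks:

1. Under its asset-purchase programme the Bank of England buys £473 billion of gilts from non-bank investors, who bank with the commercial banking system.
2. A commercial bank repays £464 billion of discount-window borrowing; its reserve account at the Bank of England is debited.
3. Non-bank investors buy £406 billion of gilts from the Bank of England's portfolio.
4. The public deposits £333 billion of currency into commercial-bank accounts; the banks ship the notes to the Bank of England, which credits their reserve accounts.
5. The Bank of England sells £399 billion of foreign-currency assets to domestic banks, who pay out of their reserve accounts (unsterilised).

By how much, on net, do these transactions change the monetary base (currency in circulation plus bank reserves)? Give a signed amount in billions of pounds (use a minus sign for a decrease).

Bank of England balance sheet:
  Assets:      Securities +£67B, Loans to banks −£464B, Foreign assets −£399B
  Liabilities: Bank reserves −£463B, Currency in circulation −£333B
Commercial banking system:
  Assets:      Reserves at CB −£463B, Foreign assets +£399B
  Liabilities: Checkable deposits +£400B, Borrowings from CB −£464B
Monetary base = currency + reserves: −£333B + (−£463B) = -£796 billion.

-£796 billion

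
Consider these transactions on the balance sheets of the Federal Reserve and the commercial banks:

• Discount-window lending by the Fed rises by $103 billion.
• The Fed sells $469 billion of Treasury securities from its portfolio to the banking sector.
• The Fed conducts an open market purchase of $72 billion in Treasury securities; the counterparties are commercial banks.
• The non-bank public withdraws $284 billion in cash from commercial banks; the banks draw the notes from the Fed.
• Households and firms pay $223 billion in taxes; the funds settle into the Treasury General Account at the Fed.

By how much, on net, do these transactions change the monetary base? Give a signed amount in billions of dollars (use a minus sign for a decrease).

Fed balance sheet:
  Assets:      Securities −$397B, Loans to banks +$103B
  Liabilities: Bank reserves −$801B, Currency in circulation +$284B, Government deposits +$223B
Commercial banking system:
  Assets:      Reserves at CB −$801B, Securities +$397B
  Liabilities: Checkable deposits −$507B, Borrowings from CB +$103B
Monetary base = currency + reserves: +$284B + (−$801B) = -$517 billion.

-$517 billion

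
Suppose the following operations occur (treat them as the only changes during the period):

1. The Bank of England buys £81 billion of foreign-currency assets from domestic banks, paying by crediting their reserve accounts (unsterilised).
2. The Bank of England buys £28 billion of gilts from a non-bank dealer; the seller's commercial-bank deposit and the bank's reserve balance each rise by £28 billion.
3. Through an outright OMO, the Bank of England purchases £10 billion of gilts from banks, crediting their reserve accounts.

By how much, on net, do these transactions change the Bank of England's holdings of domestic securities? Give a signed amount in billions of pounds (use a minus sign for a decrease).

Bank of England balance sheet:
  Assets:      Securities +£38B, Foreign assets +£81B
  Liabilities: Bank reserves +£119B
Commercial banking system:
  Assets:      Reserves at CB +£119B, Securities −£10B, Foreign assets −£81B
  Liabilities: Checkable deposits +£28B
So the change in the Bank of England's holdings of domestic securities is +£38 billion.

+£38 billion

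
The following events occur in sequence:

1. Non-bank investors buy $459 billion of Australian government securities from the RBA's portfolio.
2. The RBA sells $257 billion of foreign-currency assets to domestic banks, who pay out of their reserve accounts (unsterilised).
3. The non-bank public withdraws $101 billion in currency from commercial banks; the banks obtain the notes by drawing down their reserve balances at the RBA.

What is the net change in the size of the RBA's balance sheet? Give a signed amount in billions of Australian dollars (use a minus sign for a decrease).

RBA balance sheet:
  Assets:      Securities −$459B, Foreign assets −$257B
  Liabilities: Bank reserves −$817B, Currency in circulation +$101B
Commercial banking system:
  Assets:      Reserves at CB −$817B, Foreign assets +$257B
  Liabilities: Checkable deposits −$560B
Change in total RBA assets = -$716 billion.

-$716 billion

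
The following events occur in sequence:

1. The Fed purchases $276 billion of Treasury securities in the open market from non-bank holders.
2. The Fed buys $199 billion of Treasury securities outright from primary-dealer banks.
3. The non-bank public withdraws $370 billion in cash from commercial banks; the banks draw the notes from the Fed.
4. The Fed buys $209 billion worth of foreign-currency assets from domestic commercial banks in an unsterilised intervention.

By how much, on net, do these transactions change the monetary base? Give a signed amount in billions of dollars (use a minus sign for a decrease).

+$684 billion

Fed balance sheet:
  Assets:      Securities +$475B, Foreign assets +$209B
  Liabilities: Bank reserves +$314B, Currency in circulation +$370B
Commercial banking system:
  Assets:      Reserves at CB +$314B, Securities −$199B, Foreign assets −$209B
  Liabilities: Checkable deposits −$94B
Monetary base = currency + reserves: +$370B + (+$314B) = +$684 billion.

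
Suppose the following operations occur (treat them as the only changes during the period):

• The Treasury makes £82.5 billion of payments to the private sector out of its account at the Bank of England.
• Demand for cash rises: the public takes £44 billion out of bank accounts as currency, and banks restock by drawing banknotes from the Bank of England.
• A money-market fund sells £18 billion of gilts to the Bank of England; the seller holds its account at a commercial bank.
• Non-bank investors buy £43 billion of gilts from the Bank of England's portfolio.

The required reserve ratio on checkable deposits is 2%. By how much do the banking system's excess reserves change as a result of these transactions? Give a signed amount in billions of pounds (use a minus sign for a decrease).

+£13.23 billion

Government spending £82.5 billion: reserves +£82.5B, deposits +£82.5B.
Currency withdrawal £44 billion: reserves −£44B, deposits −£44B.
Asset purchase (from non-banks) £18 billion: reserves +£18B, deposits +£18B.
Asset sale (to non-banks) £43 billion: reserves −£43B, deposits −£43B.
Totals: Δreserves = +£13.5B, Δdeposits = +£13.5B.
Δrequired reserves = 2% × +£13.5B = +£0.27B.
Δexcess reserves = Δreserves − Δrequired = +£13.5B − (+£0.27B) = +£13.23 billion.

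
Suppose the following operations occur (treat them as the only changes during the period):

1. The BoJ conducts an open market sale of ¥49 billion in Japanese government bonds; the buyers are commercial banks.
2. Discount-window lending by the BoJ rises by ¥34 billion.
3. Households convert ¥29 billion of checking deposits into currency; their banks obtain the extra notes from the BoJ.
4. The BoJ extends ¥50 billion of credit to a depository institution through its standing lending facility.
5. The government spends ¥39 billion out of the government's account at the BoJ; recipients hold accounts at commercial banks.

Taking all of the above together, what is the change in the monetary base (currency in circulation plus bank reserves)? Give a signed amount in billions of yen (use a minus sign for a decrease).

+¥74 billion

BoJ balance sheet:
  Assets:      Securities −¥49B, Loans to banks +¥84B
  Liabilities: Bank reserves +¥45B, Currency in circulation +¥29B, Government deposits −¥39B
Monetary base = currency + reserves: +¥29B + (+¥45B) = +¥74 billion.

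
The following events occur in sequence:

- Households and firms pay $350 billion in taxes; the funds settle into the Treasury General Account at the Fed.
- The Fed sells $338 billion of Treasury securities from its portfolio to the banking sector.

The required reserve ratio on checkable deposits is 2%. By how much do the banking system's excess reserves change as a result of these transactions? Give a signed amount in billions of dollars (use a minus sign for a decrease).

Government account inflow $350 billion: reserves −$350B, deposits −$350B.
OMO sale (to banks) $338 billion: reserves −$338B, deposits 0.
Totals: Δreserves = −$688B, Δdeposits = −$350B.
Δrequired reserves = 2% × −$350B = −$7B.
Δexcess reserves = Δreserves − Δrequired = −$688B − (−$7B) = -$681 billion.

-$681 billion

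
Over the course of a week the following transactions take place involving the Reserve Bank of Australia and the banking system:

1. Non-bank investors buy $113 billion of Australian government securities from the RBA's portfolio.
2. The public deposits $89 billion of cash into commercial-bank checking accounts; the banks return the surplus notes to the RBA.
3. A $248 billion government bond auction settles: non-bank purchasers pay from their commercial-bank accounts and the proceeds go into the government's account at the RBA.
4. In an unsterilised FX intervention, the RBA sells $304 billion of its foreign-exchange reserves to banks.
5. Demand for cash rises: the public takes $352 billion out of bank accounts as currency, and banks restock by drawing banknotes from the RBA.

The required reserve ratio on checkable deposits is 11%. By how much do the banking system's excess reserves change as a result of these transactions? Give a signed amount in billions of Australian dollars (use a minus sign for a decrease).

Asset sale (to non-banks) $113 billion: reserves −$113B, deposits −$113B.
Currency deposit $89 billion: reserves +$89B, deposits +$89B.
Government account inflow $248 billion: reserves −$248B, deposits −$248B.
FX sale $304 billion: reserves −$304B, deposits 0.
Currency withdrawal $352 billion: reserves −$352B, deposits −$352B.
Totals: Δreserves = −$928B, Δdeposits = −$624B.
Δrequired reserves = 11% × −$624B = −$68.64B.
Δexcess reserves = Δreserves − Δrequired = −$928B − (−$68.64B) = -$859.36 billion.

-$859.36 billion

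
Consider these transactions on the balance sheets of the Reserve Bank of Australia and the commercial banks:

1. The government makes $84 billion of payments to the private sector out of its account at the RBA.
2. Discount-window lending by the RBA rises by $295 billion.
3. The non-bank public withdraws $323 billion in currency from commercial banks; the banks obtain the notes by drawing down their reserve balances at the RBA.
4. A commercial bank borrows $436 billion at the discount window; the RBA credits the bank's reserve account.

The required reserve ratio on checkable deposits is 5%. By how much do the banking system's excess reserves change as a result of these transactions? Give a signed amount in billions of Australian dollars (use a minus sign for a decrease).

+$503.95 billion

Government spending $84 billion: reserves +$84B, deposits +$84B.
Discount-window loan $295 billion: reserves +$295B, deposits 0.
Currency withdrawal $323 billion: reserves −$323B, deposits −$323B.
Discount-window loan $436 billion: reserves +$436B, deposits 0.
Totals: Δreserves = +$492B, Δdeposits = −$239B.
Δrequired reserves = 5% × −$239B = −$11.95B.
Δexcess reserves = Δreserves − Δrequired = +$492B − (−$11.95B) = +$503.95 billion.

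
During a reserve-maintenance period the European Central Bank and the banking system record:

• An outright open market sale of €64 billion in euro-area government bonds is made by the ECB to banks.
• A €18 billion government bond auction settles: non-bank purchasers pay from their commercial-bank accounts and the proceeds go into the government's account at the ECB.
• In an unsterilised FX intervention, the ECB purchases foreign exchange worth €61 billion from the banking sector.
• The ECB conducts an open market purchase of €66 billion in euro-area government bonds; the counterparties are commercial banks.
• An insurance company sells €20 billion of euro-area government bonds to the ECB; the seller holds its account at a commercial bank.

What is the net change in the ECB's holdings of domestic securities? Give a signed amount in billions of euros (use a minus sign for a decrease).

+€22 billion

OMO sale (to banks) €64 billion: securities removed from the ECB's portfolio → −€64B.
Government account inflow €18 billion: the ECB's securities portfolio is untouched → 0.
FX purchase €61 billion: the ECB's securities portfolio is untouched → 0.
OMO purchase (from banks) €66 billion: securities added to the ECB's portfolio → +€66B.
Asset purchase (from non-banks) €20 billion: securities added to the ECB's portfolio → +€20B.
Net: −64 + 0 + 0 + 66 + 20 = +€22 billion.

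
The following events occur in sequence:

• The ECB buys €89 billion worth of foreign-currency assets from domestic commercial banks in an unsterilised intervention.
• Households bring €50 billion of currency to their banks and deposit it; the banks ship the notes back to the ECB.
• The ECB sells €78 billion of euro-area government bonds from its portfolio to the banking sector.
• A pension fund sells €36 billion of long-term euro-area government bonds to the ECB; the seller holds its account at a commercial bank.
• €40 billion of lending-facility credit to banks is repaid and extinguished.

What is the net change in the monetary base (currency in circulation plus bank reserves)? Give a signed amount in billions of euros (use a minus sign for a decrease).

+€7 billion

ECB balance sheet:
  Assets:      Securities −€42B, Loans to banks −€40B, Foreign assets +€89B
  Liabilities: Bank reserves +€57B, Currency in circulation −€50B
Monetary base = currency + reserves: −€50B + (+€57B) = +€7 billion.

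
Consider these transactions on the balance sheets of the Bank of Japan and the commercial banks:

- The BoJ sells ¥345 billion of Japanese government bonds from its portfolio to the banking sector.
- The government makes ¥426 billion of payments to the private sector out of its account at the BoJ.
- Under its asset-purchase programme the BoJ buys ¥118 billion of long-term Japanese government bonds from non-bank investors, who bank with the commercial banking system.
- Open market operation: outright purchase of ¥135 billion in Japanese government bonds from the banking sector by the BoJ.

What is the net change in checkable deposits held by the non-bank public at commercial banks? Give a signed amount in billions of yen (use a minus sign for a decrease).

BoJ balance sheet:
  Assets:      Securities −¥92B
  Liabilities: Bank reserves +¥334B, Government deposits −¥426B
Commercial banking system:
  Assets:      Reserves at CB +¥334B, Securities +¥210B
  Liabilities: Checkable deposits +¥544B
So the change in checkable deposits held by the non-bank public at commercial banks is +¥544 billion.

+¥544 billion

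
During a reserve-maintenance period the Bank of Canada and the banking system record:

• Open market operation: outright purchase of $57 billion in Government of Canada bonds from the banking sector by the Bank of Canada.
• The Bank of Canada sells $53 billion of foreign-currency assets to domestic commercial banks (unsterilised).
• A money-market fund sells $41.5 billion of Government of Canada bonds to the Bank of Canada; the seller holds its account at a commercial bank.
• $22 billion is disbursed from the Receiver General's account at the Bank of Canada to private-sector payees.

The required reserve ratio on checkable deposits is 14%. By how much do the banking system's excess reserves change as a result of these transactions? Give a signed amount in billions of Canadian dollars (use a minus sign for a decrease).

+$58.61 billion

OMO purchase (from banks) $57 billion: reserves +$57B, deposits 0.
FX sale $53 billion: reserves −$53B, deposits 0.
Asset purchase (from non-banks) $41.5 billion: reserves +$41.5B, deposits +$41.5B.
Government spending $22 billion: reserves +$22B, deposits +$22B.
Totals: Δreserves = +$67.5B, Δdeposits = +$63.5B.
Δrequired reserves = 14% × +$63.5B = +$8.89B.
Δexcess reserves = Δreserves − Δrequired = +$67.5B − (+$8.89B) = +$58.61 billion.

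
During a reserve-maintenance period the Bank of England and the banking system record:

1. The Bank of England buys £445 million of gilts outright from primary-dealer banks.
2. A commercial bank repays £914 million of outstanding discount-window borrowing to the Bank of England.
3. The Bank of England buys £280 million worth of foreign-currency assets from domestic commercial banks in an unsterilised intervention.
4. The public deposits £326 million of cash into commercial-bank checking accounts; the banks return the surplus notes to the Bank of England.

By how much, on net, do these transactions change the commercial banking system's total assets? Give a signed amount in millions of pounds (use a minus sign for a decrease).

OMO purchase (from banks) £445 million: just an asset swap on bank balance sheets → 0.
Discount-window repayment £914 million: bank balance sheets shrink → −£914M.
FX purchase £280 million: just an asset swap on bank balance sheets → 0.
Currency deposit £326 million: bank balance sheets expand → +£326M.
Net: 0 − 914 + 0 + 326 = -£588 million.

-£588 million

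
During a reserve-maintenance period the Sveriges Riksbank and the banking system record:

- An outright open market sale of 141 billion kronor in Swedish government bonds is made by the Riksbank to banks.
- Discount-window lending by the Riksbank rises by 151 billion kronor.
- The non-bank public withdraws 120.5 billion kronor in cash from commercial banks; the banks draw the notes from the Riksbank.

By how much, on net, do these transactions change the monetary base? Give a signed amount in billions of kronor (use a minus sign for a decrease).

Riksbank balance sheet:
  Assets:      Securities −141B, Loans to banks +151B
  Liabilities: Bank reserves −110.5B, Currency in circulation +120.5B
Commercial banking system:
  Assets:      Reserves at CB −110.5B, Securities +141B
  Liabilities: Checkable deposits −120.5B, Borrowings from CB +151B
Monetary base = currency + reserves: +120.5B + (−110.5B) = +10 billion.

+10 billion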